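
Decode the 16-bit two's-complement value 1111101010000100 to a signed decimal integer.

-1404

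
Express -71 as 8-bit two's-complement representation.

10111001

|-71| = 71 = 01000111 in 8 bits.
Invert the bits: 10111000. Add 1: 10111001.
Check: 10111001 reads as 185 − 256 = -71.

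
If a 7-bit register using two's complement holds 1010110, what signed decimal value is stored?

MSB is 1, so the value is negative.
Invert: 0101001. Add 1: 0101010 = 42. So the value is −42.

-42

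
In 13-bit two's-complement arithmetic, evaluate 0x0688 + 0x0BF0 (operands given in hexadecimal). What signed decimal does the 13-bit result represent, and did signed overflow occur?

0x0688 = 0011010001000 = 1672 (signed)
0x0BF0 = 0101111110000 = 3056 (signed)
  0011010001000
+ 0101111110000
= 1001001111000
Result 1001001111000: MSB = 1 → 4728 − 8192 = -3464.
Both addends are non-negative but the stored result is negative: signed overflow. The true value 1672 + 3056 = 4728 lies outside [-4096, 4095].

-3464; overflow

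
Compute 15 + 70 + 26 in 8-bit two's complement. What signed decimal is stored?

15 + 70 = 85 (01010101)
85 + 26 = 111 (01101111)

111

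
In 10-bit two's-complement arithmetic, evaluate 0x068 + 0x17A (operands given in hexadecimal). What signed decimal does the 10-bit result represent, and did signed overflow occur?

482; no overflow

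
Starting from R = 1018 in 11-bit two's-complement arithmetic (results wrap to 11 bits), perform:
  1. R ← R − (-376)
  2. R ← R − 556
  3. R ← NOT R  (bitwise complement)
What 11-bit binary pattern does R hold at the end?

Start: R = 1018 = 01111111010.
R = 1018 − (-376) = 1394; wraps to -654 = 10101110010
R = -654 − 556 = -1210; wraps to 838 = 01101000110
R = NOT 01101000110 = 10010111001 = -839

10010111001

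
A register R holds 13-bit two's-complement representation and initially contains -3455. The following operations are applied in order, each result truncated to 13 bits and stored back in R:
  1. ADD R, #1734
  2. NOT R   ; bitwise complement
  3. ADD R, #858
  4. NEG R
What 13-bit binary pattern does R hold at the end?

1010111101110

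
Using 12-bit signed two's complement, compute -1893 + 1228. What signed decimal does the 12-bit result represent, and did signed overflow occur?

-665; no overflow

-1893 → 100010011011
1228 → 010011001100
  100010011011
+ 010011001100
= 110101100111
Result 110101100111: MSB = 1 → 3431 − 4096 = -665.
Addends have opposite signs, so signed overflow cannot occur.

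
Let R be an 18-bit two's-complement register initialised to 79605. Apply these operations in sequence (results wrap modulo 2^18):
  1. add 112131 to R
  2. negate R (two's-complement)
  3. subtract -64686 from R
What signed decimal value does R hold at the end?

Start: R = 79605 = 010011011011110101.
R = 79605 + 112131 = 191736; wraps to -70408 = 101110110011111000
R = −(-70408) = 70408 = 010001001100001000
R = 70408 − (-64686) = 135094; wraps to -127050 = 100000111110110110

-127050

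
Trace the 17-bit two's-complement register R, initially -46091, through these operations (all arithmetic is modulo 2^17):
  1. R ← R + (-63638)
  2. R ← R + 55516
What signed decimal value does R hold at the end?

-54213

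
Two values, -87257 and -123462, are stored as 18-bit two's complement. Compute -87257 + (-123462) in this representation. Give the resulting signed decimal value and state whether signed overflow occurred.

51425; overflow

-87257 → 101010101100100111
-123462 → 100001110110111010
  101010101100100111
+ 100001110110111010
= 001100100011100001  (discard carry-out 1)
Result 001100100011100001: MSB = 0 → value 51425.
Both addends are negative but the stored result is non-negative: signed overflow. The true value -87257 + (-123462) = -210719 lies outside [-131072, 131071].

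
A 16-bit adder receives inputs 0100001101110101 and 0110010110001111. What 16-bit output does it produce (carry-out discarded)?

  0100001101110101
+ 0110010110001111
= 1010100100000100

1010100100000100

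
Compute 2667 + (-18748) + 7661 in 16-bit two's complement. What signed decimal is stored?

2667 + (-18748) = -16081 (1100000100101111)
-16081 + 7661 = -8420 (1101111100011100)

-8420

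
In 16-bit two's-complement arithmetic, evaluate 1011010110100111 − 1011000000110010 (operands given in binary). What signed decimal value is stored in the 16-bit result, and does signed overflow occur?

1397; no overflow

1011010110100111 = -19033 (signed)
1011000000110010 = -20430 (signed)
Subtract via negate-and-add: invert 1011000000110010 + 1 = 0100111111001110 (i.e. 20430).
  1011010110100111
+ 0100111111001110
= 0000010101110101  (discard carry-out 1)
Result 0000010101110101: MSB = 0 → value 1397.
Addends (after negating the subtrahend) have opposite signs, so signed overflow cannot occur.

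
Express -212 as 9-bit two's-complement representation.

|-212| = 212 = 011010100 in 9 bits.
Invert the bits: 100101011. Add 1: 100101100.

100101100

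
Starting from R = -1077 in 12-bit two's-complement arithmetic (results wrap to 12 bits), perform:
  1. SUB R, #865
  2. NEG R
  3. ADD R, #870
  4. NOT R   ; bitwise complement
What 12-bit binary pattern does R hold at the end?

010100000011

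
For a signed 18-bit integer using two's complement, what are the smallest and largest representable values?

min = -131072, max = 131071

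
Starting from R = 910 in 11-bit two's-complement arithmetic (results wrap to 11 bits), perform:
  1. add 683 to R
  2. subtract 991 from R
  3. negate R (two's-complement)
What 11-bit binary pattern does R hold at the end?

10110100110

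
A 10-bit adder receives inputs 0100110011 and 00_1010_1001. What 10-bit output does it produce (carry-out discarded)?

0111011100

  0100110011
+ 0010101001
= 0111011100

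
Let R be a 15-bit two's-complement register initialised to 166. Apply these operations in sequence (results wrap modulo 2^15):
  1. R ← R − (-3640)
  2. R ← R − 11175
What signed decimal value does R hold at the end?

-7369

Start: R = 166 = 000000010100110.
R = 166 − (-3640) = 3806 = 000111011011110
R = 3806 − 11175 = -7369 = 110001100110111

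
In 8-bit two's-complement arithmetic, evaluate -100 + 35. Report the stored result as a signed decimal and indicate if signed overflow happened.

-65; no overflow

-100 → 10011100
35 → 00100011
  10011100
+ 00100011
= 10111111
Result 10111111: MSB = 1 → 191 − 256 = -65.
Addends have opposite signs, so signed overflow cannot occur.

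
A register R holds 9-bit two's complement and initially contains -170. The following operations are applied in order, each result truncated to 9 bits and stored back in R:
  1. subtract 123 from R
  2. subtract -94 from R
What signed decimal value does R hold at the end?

-199

Start: R = -170 = 101010110.
R = -170 − 123 = -293; wraps to 219 = 011011011
R = 219 − (-94) = 313; wraps to -199 = 100111001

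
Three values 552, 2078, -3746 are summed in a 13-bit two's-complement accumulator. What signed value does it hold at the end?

-1116

552 + 2078 = 2630 (0101001000110)
2630 + (-3746) = -1116 (1101110100100)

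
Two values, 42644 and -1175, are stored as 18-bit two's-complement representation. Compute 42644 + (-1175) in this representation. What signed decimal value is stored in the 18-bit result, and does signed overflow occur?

41469; no overflow

42644 → 001010011010010100
-1175 → 111111101101101001
  001010011010010100
+ 111111101101101001
= 001010000111111101  (discard carry-out 1)
Result 001010000111111101: MSB = 0 → value 41469.
Addends have opposite signs, so signed overflow cannot occur.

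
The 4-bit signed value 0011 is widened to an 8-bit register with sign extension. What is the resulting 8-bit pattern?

MSB of 0011 is 0; replicate it into the new high bits.
0000|0011 → 00000011 (still 3).

00000011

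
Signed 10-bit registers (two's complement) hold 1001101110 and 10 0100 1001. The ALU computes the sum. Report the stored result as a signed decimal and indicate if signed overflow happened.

183; overflow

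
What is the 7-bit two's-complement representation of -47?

1010001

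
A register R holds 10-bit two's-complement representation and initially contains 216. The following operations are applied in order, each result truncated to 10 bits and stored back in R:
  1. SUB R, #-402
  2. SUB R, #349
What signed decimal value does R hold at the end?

269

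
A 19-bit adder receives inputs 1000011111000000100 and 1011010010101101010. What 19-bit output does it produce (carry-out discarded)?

0011110001101101110

  1000011111000000100
+ 1011010010101101010
= 0011110001101101110  (discard carry-out 1)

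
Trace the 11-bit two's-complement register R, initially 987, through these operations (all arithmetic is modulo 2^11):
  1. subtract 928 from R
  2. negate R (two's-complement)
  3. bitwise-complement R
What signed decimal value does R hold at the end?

58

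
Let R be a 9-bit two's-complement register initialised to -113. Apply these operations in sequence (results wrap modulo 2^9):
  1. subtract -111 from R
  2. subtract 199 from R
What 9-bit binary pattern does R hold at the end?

100110111

Start: R = -113 = 110001111.
R = -113 − (-111) = -2 = 111111110
R = -2 − 199 = -201 = 100110111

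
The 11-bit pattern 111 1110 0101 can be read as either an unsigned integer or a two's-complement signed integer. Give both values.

unsigned = 2021, signed = -27

Unsigned: 11111100101 = 2021.
Signed: MSB=1 → 2021 − 2048 = -27.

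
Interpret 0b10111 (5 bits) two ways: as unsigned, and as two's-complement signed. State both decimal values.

unsigned = 23, signed = -9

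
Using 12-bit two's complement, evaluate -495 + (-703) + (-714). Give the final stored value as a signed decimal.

-1912

-495 + (-703) = -1198 (101101010010)
-1198 + (-714) = -1912 (100010001000)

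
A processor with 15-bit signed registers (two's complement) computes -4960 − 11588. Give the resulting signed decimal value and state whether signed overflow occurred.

-4960 → 110110010100000
11588 → 010110101000100
Subtract via negate-and-add: invert 010110101000100 + 1 = 101001010111100 (i.e. -11588).
  110110010100000
+ 101001010111100
= 011111101011100  (discard carry-out 1)
Result 011111101011100: MSB = 0 → value 16220.
Both addends (after negating the subtrahend) are negative but the stored result is non-negative: signed overflow. The true value -4960 − 11588 = -16548 lies outside [-16384, 16383].

16220; overflow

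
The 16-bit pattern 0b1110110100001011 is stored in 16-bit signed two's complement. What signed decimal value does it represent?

MSB is 1, so the value is negative.
Unsigned reading: 60683. Subtract 2^16 = 65536: 60683 − 65536 = -4853.

-4853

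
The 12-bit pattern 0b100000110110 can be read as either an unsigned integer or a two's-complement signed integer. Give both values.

Unsigned: 100000110110 = 2102.
Signed: MSB=1 → 2102 − 4096 = -1994.

unsigned = 2102, signed = -1994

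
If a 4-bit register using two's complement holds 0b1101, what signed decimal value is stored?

MSB is 1, so the value is negative.
Invert: 0010. Add 1: 0011 = 3. So the value is −3.

-3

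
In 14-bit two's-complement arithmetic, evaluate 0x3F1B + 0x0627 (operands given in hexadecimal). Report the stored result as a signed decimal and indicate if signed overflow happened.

1346; no overflow

0x3F1B = 11111100011011 = -229 (signed)
0x0627 = 00011000100111 = 1575 (signed)
  11111100011011
+ 00011000100111
= 00010101000010  (discard carry-out 1)
Result 00010101000010: MSB = 0 → value 1346.
Addends have opposite signs, so signed overflow cannot occur.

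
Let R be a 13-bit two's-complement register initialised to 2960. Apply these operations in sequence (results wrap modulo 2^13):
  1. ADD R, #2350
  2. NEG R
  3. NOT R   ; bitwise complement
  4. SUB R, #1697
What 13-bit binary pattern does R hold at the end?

0111000011100

Start: R = 2960 = 0101110010000.
R = 2960 + 2350 = 5310; wraps to -2882 = 1010010111110
R = −(-2882) = 2882 = 0101101000010
R = NOT 0101101000010 = 1010010111101 = -2883
R = -2883 − 1697 = -4580; wraps to 3612 = 0111000011100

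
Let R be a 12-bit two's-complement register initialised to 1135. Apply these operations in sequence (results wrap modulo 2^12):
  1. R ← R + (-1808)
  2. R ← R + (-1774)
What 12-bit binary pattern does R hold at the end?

Start: R = 1135 = 010001101111.
R = 1135 + (-1808) = -673 = 110101011111
R = -673 + (-1774) = -2447; wraps to 1649 = 011001110001

011001110001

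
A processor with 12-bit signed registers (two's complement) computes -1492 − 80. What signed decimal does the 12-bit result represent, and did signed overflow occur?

-1572; no overflow

-1492 → 101000101100
80 → 000001010000
Subtract via negate-and-add: invert 000001010000 + 1 = 111110110000 (i.e. -80).
  101000101100
+ 111110110000
= 100111011100  (discard carry-out 1)
Result 100111011100: MSB = 1 → 2524 − 4096 = -1572.
Both addends (after negating the subtrahend) are negative and so is the stored result: no signed overflow.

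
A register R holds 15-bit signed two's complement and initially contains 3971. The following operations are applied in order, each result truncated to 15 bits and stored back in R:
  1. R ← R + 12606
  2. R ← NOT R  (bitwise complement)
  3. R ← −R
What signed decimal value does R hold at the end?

-16190

Start: R = 3971 = 000111110000011.
R = 3971 + 12606 = 16577; wraps to -16191 = 100000011000001
R = NOT 100000011000001 = 011111100111110 = 16190
R = −(16190) = -16190 = 100000011000010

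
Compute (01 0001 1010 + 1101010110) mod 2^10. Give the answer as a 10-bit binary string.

0001110000

  0100011010
+ 1101010110
= 0001110000  (discard carry-out 1)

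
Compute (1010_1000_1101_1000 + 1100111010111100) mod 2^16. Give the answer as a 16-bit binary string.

0111011110010100

  1010100011011000
+ 1100111010111100
= 0111011110010100  (discard carry-out 1)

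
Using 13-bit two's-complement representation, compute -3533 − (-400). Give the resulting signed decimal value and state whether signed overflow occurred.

-3533 → 1001000110011
-400 → 1111001110000
Subtract via negate-and-add: invert 1111001110000 + 1 = 0000110010000 (i.e. 400).
  1001000110011
+ 0000110010000
= 1001111000011
Result 1001111000011: MSB = 1 → 5059 − 8192 = -3133.
Addends (after negating the subtrahend) have opposite signs, so signed overflow cannot occur.

-3133; no overflow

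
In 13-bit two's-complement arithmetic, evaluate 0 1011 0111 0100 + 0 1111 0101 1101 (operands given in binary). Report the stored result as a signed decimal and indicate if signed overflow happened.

0 1011 0111 0100 → 0101101110100 = 2932 (signed)
0 1111 0101 1101 → 0111101011101 = 3933 (signed)
  0101101110100
+ 0111101011101
= 1101011010001
Result 1101011010001: MSB = 1 → 6865 − 8192 = -1327.
Both addends are non-negative but the stored result is negative: signed overflow. The true value 2932 + 3933 = 6865 lies outside [-4096, 4095].

-1327; overflow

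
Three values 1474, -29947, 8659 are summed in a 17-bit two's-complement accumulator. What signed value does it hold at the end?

1474 + (-29947) = -28473 (11001000011000111)
-28473 + 8659 = -19814 (11011001010011010)

-19814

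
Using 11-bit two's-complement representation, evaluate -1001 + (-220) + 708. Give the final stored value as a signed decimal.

-1001 + (-220) = -1221 → wraps to 827 (01100111011)
827 + 708 = 1535 → wraps to -513 (10111111111)

-513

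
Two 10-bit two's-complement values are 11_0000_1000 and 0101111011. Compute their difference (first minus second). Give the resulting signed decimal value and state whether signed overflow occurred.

397; overflow

11_0000_1000 → 1100001000 = -248 (signed)
0101111011 = 379 (signed)
Subtract via negate-and-add: invert 0101111011 + 1 = 1010000101 (i.e. -379).
  1100001000
+ 1010000101
= 0110001101  (discard carry-out 1)
Result 0110001101: MSB = 0 → value 397.
Both addends (after negating the subtrahend) are negative but the stored result is non-negative: signed overflow. The true value -248 − 379 = -627 lies outside [-512, 511].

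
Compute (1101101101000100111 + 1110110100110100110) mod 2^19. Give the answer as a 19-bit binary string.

1100100001111001101

  1101101101000100111
+ 1110110100110100110
= 1100100001111001101  (discard carry-out 1)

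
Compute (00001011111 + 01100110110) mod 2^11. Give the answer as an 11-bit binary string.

01110010101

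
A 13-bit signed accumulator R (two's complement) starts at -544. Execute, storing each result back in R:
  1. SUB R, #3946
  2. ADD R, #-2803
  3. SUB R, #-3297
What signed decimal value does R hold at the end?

Start: R = -544 = 1110111100000.
R = -544 − 3946 = -4490; wraps to 3702 = 0111001110110
R = 3702 + (-2803) = 899 = 0001110000011
R = 899 − (-3297) = 4196; wraps to -3996 = 1000001100100

-3996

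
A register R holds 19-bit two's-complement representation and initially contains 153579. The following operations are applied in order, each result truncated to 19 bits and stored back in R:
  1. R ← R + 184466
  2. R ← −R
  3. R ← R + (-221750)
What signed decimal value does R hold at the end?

Start: R = 153579 = 0100101011111101011.
R = 153579 + 184466 = 338045; wraps to -186243 = 1010010100001111101
R = −(-186243) = 186243 = 0101101011110000011
R = 186243 + (-221750) = -35507 = 1110111010101001101

-35507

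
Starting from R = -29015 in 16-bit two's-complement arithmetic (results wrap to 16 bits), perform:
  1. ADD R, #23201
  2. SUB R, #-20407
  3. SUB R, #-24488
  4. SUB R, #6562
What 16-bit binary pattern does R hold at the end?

Start: R = -29015 = 1000111010101001.
R = -29015 + 23201 = -5814 = 1110100101001010
R = -5814 − (-20407) = 14593 = 0011100100000001
R = 14593 − (-24488) = 39081; wraps to -26455 = 1001100010101001
R = -26455 − 6562 = -33017; wraps to 32519 = 0111111100000111

0111111100000111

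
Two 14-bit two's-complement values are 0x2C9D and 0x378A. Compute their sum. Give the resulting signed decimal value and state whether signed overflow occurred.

-7129; no overflow

0x2C9D = 10110010011101 = -4963 (signed)
0x378A = 11011110001010 = -2166 (signed)
  10110010011101
+ 11011110001010
= 10010000100111  (discard carry-out 1)
Result 10010000100111: MSB = 1 → 9255 − 16384 = -7129.
Both addends are negative and so is the stored result: no signed overflow.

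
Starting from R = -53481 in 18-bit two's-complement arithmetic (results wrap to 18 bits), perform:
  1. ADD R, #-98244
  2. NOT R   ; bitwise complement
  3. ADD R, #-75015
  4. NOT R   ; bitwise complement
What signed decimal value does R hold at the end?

-76710

Start: R = -53481 = 110010111100010111.
R = -53481 + (-98244) = -151725; wraps to 110419 = 011010111101010011
R = NOT 011010111101010011 = 100101000010101100 = -110420
R = -110420 + (-75015) = -185435; wraps to 76709 = 010010101110100101
R = NOT 010010101110100101 = 101101010001011010 = -76710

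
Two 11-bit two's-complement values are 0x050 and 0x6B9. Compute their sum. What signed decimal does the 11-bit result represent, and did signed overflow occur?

-247; no overflow

0x050 = 00001010000 = 80 (signed)
0x6B9 = 11010111001 = -327 (signed)
  00001010000
+ 11010111001
= 11100001001
Result 11100001001: MSB = 1 → 1801 − 2048 = -247.
Addends have opposite signs, so signed overflow cannot occur.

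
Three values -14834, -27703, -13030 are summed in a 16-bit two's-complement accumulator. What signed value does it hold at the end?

9969

-14834 + (-27703) = -42537 → wraps to 22999 (0101100111010111)
22999 + (-13030) = 9969 (0010011011110001)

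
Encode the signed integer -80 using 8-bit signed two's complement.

10110000

|-80| = 80 = 01010000 in 8 bits.
Invert the bits: 10101111. Add 1: 10110000.
Check: 10110000 reads as 176 − 256 = -80.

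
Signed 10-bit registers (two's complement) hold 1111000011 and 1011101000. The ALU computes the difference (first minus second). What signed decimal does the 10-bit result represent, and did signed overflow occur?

219; no overflow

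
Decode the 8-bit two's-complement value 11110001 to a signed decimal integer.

MSB is 1, so the value is negative.
Unsigned reading: 241. Subtract 2^8 = 256: 241 − 256 = -15.

-15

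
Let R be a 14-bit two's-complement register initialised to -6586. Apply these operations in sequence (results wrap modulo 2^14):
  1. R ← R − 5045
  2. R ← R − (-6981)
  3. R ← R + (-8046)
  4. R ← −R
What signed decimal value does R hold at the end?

Start: R = -6586 = 10011001000110.
R = -6586 − 5045 = -11631; wraps to 4753 = 01001010010001
R = 4753 − (-6981) = 11734; wraps to -4650 = 10110111010110
R = -4650 + (-8046) = -12696; wraps to 3688 = 00111001101000
R = −(3688) = -3688 = 11000110011000

-3688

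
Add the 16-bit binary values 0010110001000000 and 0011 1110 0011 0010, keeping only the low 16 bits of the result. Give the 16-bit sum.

  0010110001000000
+ 0011111000110010
= 0110101001110010

0110101001110010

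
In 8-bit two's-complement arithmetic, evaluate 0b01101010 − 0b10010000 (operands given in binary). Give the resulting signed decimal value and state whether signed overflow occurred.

0b01101010 → 01101010 = 106 (signed)
0b10010000 → 10010000 = -112 (signed)
Subtract via negate-and-add: invert 10010000 + 1 = 01110000 (i.e. 112).
  01101010
+ 01110000
= 11011010
Result 11011010: MSB = 1 → 218 − 256 = -38.
Both addends (after negating the subtrahend) are non-negative but the stored result is negative: signed overflow. The true value 106 − (-112) = 218 lies outside [-128, 127].

-38; overflow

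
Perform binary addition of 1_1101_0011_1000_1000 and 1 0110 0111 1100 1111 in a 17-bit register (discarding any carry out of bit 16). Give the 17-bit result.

10011101101010111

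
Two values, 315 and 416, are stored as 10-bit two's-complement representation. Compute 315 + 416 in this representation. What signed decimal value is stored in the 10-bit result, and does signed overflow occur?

-293; overflow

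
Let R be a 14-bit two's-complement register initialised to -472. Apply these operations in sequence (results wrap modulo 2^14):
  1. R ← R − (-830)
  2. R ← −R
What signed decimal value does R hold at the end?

-358

Start: R = -472 = 11111000101000.
R = -472 − (-830) = 358 = 00000101100110
R = −(358) = -358 = 11111010011010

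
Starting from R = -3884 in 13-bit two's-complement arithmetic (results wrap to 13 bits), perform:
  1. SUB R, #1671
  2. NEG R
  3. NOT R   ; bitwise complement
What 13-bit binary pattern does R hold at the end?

0101001001100

Start: R = -3884 = 1000011010100.
R = -3884 − 1671 = -5555; wraps to 2637 = 0101001001101
R = −(2637) = -2637 = 1010110110011
R = NOT 1010110110011 = 0101001001100 = 2636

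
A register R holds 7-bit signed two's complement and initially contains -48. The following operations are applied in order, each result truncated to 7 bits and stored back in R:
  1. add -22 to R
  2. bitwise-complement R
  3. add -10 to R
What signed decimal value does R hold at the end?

Start: R = -48 = 1010000.
R = -48 + (-22) = -70; wraps to 58 = 0111010
R = NOT 0111010 = 1000101 = -59
R = -59 + (-10) = -69; wraps to 59 = 0111011

59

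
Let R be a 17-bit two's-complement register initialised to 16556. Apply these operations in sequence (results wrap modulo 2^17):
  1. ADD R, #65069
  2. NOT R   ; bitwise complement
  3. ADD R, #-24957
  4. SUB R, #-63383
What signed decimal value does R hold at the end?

Start: R = 16556 = 00100000010101100.
R = 16556 + 65069 = 81625; wraps to -49447 = 10011111011011001
R = NOT 10011111011011001 = 01100000100100110 = 49446
R = 49446 + (-24957) = 24489 = 00101111110101001
R = 24489 − (-63383) = 87872; wraps to -43200 = 10101011101000000

-43200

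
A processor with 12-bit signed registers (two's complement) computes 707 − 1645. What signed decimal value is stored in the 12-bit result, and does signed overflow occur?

-938; no overflow

707 → 001011000011
1645 → 011001101101
Subtract via negate-and-add: invert 011001101101 + 1 = 100110010011 (i.e. -1645).
  001011000011
+ 100110010011
= 110001010110
Result 110001010110: MSB = 1 → 3158 − 4096 = -938.
Addends (after negating the subtrahend) have opposite signs, so signed overflow cannot occur.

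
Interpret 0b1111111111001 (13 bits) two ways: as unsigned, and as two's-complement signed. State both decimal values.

Unsigned: 1111111111001 = 8185.
Signed: MSB=1 → 8185 − 8192 = -7.

unsigned = 8185, signed = -7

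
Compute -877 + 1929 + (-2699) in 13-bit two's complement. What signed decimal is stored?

-877 + 1929 = 1052 (0010000011100)
1052 + (-2699) = -1647 (1100110010001)

-1647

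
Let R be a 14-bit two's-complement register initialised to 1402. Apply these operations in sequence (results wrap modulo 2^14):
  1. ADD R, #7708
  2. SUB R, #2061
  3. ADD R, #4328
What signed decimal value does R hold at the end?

-5007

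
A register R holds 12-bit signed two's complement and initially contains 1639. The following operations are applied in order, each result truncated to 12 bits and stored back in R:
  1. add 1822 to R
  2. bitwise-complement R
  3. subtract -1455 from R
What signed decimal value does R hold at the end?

-2007

Start: R = 1639 = 011001100111.
R = 1639 + 1822 = 3461; wraps to -635 = 110110000101
R = NOT 110110000101 = 001001111010 = 634
R = 634 − (-1455) = 2089; wraps to -2007 = 100000101001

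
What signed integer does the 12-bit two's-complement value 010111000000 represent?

MSB is 0, so the value is non-negative: 010111000000 = 1472.

1472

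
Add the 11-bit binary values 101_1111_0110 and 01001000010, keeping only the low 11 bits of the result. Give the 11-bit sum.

  10111110110
+ 01001000010
= 00000111000  (discard carry-out 1)

00000111000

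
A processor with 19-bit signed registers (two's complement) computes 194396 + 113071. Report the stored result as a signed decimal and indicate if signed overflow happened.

-216821; overflow

194396 → 0101111011101011100
113071 → 0011011100110101111
  0101111011101011100
+ 0011011100110101111
= 1001011000100001011
Result 1001011000100001011: MSB = 1 → 307467 − 524288 = -216821.
Both addends are non-negative but the stored result is negative: signed overflow. The true value 194396 + 113071 = 307467 lies outside [-262144, 262143].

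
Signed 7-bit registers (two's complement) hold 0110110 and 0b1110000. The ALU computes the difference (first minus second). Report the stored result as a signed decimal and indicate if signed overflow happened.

-58; overflow

0110110 = 54 (signed)
0b1110000 → 1110000 = -16 (signed)
Subtract via negate-and-add: invert 1110000 + 1 = 0010000 (i.e. 16).
  0110110
+ 0010000
= 1000110
Result 1000110: MSB = 1 → 70 − 128 = -58.
Both addends (after negating the subtrahend) are non-negative but the stored result is negative: signed overflow. The true value 54 − (-16) = 70 lies outside [-64, 63].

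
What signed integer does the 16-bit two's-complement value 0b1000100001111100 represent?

-30596

MSB is 1, so the value is negative.
Invert: 0111011110000011. Add 1: 0111011110000100 = 30596. So the value is −30596.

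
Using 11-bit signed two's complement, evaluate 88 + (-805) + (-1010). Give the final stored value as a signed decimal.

321

88 + (-805) = -717 (10100110011)
-717 + (-1010) = -1727 → wraps to 321 (00101000001)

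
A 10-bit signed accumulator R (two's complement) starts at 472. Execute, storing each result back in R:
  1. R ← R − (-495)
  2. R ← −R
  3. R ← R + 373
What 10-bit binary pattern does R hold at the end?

Start: R = 472 = 0111011000.
R = 472 − (-495) = 967; wraps to -57 = 1111000111
R = −(-57) = 57 = 0000111001
R = 57 + 373 = 430 = 0110101110

0110101110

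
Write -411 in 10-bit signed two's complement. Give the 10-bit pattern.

1001100101

|-411| = 411 = 0110011011 in 10 bits.
Invert the bits: 1001100100. Add 1: 1001100101.
Check: 1001100101 reads as 613 − 1024 = -411.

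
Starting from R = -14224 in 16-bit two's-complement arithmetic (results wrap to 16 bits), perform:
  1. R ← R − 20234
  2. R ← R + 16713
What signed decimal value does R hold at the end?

Start: R = -14224 = 1100100001110000.
R = -14224 − 20234 = -34458; wraps to 31078 = 0111100101100110
R = 31078 + 16713 = 47791; wraps to -17745 = 1011101010101111

-17745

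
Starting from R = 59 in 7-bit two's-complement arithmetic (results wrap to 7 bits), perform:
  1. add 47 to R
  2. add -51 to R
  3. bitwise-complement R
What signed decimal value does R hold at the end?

Start: R = 59 = 0111011.
R = 59 + 47 = 106; wraps to -22 = 1101010
R = -22 + (-51) = -73; wraps to 55 = 0110111
R = NOT 0110111 = 1001000 = -56

-56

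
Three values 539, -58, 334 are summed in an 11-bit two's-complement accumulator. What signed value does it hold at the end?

815

539 + (-58) = 481 (00111100001)
481 + 334 = 815 (01100101111)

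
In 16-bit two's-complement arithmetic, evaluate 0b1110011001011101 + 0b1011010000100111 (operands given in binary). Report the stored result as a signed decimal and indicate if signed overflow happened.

0b1110011001011101 → 1110011001011101 = -6563 (signed)
0b1011010000100111 → 1011010000100111 = -19417 (signed)
  1110011001011101
+ 1011010000100111
= 1001101010000100  (discard carry-out 1)
Result 1001101010000100: MSB = 1 → 39556 − 65536 = -25980.
Both addends are negative and so is the stored result: no signed overflow.

-25980; no overflow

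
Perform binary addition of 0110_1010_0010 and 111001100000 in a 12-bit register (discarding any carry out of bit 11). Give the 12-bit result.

010100000010

  011010100010
+ 111001100000
= 010100000010  (discard carry-out 1)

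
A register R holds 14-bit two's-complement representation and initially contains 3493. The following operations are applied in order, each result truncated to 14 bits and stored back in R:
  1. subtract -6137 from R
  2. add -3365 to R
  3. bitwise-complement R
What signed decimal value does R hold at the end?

-6266

Start: R = 3493 = 00110110100101.
R = 3493 − (-6137) = 9630; wraps to -6754 = 10010110011110
R = -6754 + (-3365) = -10119; wraps to 6265 = 01100001111001
R = NOT 01100001111001 = 10011110000110 = -6266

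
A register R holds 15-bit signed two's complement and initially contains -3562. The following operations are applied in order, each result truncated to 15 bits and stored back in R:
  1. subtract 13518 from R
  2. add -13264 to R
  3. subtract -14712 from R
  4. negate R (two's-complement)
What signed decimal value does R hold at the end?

15632

Start: R = -3562 = 111001000010110.
R = -3562 − 13518 = -17080; wraps to 15688 = 011110101001000
R = 15688 + (-13264) = 2424 = 000100101111000
R = 2424 − (-14712) = 17136; wraps to -15632 = 100001011110000
R = −(-15632) = 15632 = 011110100010000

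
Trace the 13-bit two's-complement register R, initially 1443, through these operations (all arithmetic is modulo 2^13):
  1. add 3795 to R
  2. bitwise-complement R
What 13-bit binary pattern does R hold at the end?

Start: R = 1443 = 0010110100011.
R = 1443 + 3795 = 5238; wraps to -2954 = 1010001110110
R = NOT 1010001110110 = 0101110001001 = 2953

0101110001001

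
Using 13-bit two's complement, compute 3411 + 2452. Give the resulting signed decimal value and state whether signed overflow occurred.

-2329; overflow

3411 → 0110101010011
2452 → 0100110010100
  0110101010011
+ 0100110010100
= 1011011100111
Result 1011011100111: MSB = 1 → 5863 − 8192 = -2329.
Both addends are non-negative but the stored result is negative: signed overflow. The true value 3411 + 2452 = 5863 lies outside [-4096, 4095].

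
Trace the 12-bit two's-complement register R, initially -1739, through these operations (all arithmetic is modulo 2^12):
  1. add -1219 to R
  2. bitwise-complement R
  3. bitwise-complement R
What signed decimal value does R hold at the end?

1138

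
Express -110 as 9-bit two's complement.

|-110| = 110 = 001101110 in 9 bits.
Invert the bits: 110010001. Add 1: 110010010.

110010010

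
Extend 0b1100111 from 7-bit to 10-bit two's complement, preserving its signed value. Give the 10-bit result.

1111100111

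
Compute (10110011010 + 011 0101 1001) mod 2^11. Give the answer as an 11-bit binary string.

  10110011010
+ 01101011001
= 00011110011  (discard carry-out 1)

00011110011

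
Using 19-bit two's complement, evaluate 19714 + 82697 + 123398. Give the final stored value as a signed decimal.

19714 + 82697 = 102411 (0011001000000001011)
102411 + 123398 = 225809 (0110111001000010001)

225809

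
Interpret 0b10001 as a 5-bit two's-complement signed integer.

-15

MSB is 1, so the value is negative.
Invert: 01110. Add 1: 01111 = 15. So the value is −15.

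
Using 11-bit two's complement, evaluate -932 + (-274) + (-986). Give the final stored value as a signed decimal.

-144

-932 + (-274) = -1206 → wraps to 842 (01101001010)
842 + (-986) = -144 (11101110000)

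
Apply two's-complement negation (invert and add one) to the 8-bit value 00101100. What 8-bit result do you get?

11010100

Invert: 11010011. Add 1: 11010100.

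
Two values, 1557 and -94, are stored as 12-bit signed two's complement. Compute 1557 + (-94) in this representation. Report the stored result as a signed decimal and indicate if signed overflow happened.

1557 → 011000010101
-94 → 111110100010
  011000010101
+ 111110100010
= 010110110111  (discard carry-out 1)
Result 010110110111: MSB = 0 → value 1463.
Addends have opposite signs, so signed overflow cannot occur.

1463; no overflow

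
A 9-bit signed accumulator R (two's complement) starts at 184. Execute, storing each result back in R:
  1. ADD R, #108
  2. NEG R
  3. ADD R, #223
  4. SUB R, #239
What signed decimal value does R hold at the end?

Start: R = 184 = 010111000.
R = 184 + 108 = 292; wraps to -220 = 100100100
R = −(-220) = 220 = 011011100
R = 220 + 223 = 443; wraps to -69 = 110111011
R = -69 − 239 = -308; wraps to 204 = 011001100

204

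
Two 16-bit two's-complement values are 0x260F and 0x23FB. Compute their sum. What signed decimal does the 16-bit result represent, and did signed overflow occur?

0x260F = 0010011000001111 = 9743 (signed)
0x23FB = 0010001111111011 = 9211 (signed)
  0010011000001111
+ 0010001111111011
= 0100101000001010
Result 0100101000001010: MSB = 0 → value 18954.
Both addends are non-negative and so is the stored result: no signed overflow.

18954; no overflow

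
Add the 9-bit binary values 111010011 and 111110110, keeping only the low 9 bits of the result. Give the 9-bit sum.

111001001

  111010011
+ 111110110
= 111001001  (discard carry-out 1)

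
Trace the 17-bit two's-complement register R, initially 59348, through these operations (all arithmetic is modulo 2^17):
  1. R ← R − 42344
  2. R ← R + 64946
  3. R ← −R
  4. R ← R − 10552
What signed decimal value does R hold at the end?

Start: R = 59348 = 01110011111010100.
R = 59348 − 42344 = 17004 = 00100001001101100
R = 17004 + 64946 = 81950; wraps to -49122 = 10100000000011110
R = −(-49122) = 49122 = 01011111111100010
R = 49122 − 10552 = 38570 = 01001011010101010

38570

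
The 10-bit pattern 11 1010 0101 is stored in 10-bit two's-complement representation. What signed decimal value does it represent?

-91

MSB is 1, so the value is negative.
Invert: 0001011010. Add 1: 0001011011 = 91. So the value is −91.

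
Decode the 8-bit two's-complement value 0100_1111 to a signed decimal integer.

MSB is 0, so the value is non-negative: 01001111 = 79.

79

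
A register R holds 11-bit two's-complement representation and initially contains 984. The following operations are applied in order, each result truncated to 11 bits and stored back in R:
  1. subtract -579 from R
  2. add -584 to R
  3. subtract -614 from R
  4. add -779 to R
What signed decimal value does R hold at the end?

814

Start: R = 984 = 01111011000.
R = 984 − (-579) = 1563; wraps to -485 = 11000011011
R = -485 + (-584) = -1069; wraps to 979 = 01111010011
R = 979 − (-614) = 1593; wraps to -455 = 11000111001
R = -455 + (-779) = -1234; wraps to 814 = 01100101110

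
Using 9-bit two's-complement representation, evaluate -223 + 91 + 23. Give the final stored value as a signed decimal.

-109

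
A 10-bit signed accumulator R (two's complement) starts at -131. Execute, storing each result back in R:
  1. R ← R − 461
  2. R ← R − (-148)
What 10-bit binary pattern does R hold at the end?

Start: R = -131 = 1101111101.
R = -131 − 461 = -592; wraps to 432 = 0110110000
R = 432 − (-148) = 580; wraps to -444 = 1001000100

1001000100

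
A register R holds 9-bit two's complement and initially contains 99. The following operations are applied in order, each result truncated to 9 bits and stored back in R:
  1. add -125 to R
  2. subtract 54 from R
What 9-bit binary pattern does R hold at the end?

110110000

Start: R = 99 = 001100011.
R = 99 + (-125) = -26 = 111100110
R = -26 − 54 = -80 = 110110000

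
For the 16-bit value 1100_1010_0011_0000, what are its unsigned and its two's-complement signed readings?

unsigned = 51760, signed = -13776

Unsigned: 1100101000110000 = 51760.
Signed: MSB=1 → 51760 − 65536 = -13776.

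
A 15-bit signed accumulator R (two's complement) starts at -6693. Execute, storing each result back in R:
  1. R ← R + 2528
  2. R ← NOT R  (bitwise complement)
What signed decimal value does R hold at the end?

4164

Start: R = -6693 = 110010111011011.
R = -6693 + 2528 = -4165 = 110111110111011
R = NOT 110111110111011 = 001000001000100 = 4164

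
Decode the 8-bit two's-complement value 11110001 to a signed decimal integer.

MSB is 1, so the value is negative.
Unsigned reading: 241. Subtract 2^8 = 256: 241 − 256 = -15.

-15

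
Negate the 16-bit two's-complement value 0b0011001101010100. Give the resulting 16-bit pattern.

1100110010101100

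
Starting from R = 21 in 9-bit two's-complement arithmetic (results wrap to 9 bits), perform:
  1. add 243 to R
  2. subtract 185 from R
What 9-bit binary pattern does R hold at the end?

Start: R = 21 = 000010101.
R = 21 + 243 = 264; wraps to -248 = 100001000
R = -248 − 185 = -433; wraps to 79 = 001001111

001001111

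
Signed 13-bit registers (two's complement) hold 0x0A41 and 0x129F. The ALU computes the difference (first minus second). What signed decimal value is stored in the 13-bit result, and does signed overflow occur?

0x0A41 = 0101001000001 = 2625 (signed)
0x129F = 1001010011111 = -3425 (signed)
Subtract via negate-and-add: invert 1001010011111 + 1 = 0110101100001 (i.e. 3425).
  0101001000001
+ 0110101100001
= 1011110100010
Result 1011110100010: MSB = 1 → 6050 − 8192 = -2142.
Both addends (after negating the subtrahend) are non-negative but the stored result is negative: signed overflow. The true value 2625 − (-3425) = 6050 lies outside [-4096, 4095].

-2142; overflow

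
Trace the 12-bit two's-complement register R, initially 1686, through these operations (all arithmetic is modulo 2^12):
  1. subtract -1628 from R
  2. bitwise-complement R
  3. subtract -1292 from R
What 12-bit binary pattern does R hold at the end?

100000011001

Start: R = 1686 = 011010010110.
R = 1686 − (-1628) = 3314; wraps to -782 = 110011110010
R = NOT 110011110010 = 001100001101 = 781
R = 781 − (-1292) = 2073; wraps to -2023 = 100000011001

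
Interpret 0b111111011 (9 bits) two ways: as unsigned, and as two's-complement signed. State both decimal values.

Unsigned: 111111011 = 507.
Signed: MSB=1 → 507 − 512 = -5.

unsigned = 507, signed = -5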